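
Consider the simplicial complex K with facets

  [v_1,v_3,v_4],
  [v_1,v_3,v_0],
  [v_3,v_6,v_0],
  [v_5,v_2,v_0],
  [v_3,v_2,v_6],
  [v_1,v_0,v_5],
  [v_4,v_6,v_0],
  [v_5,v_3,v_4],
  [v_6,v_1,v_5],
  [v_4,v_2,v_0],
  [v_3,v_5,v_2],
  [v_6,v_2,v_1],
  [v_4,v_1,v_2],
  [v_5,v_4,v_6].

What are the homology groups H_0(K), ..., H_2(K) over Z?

H_0 = Z,  H_1 = Z^2,  H_2 = Z.

K has 7 vertices, 21 edges, 14 triangles.
rank ∂_0 = 0, rank ∂_1 = 6 ⇒ b_0 = 7 − 0 − 6 = 1; all invariant factors of ∂_1 are 1 so no torsion. So H_0 = Z.
rank ∂_1 = 6, rank ∂_2 = 13 ⇒ b_1 = 21 − 6 − 13 = 2; all invariant factors of ∂_2 are 1 so no torsion. So H_1 = Z^2.
rank ∂_2 = 13, rank ∂_3 = 0 ⇒ b_2 = 14 − 13 − 0 = 1. So H_2 = Z.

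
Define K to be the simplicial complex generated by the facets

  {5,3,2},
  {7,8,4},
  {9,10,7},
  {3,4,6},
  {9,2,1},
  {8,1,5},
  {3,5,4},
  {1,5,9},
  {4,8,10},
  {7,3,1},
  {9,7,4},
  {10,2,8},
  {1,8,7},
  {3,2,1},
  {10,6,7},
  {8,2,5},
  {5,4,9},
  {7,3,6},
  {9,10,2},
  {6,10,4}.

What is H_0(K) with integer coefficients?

Take the total order 1 < 2 < 3 < 4 < 5 < 6 < 7 < 8 < 9 < 10 on the vertex set. Then K (dimension 2) consists of the simplices:

  0-simplices (10): [1], [2], [3], [4], [5], [6], [7], [8], [9], [10]
  1-simplices (30): (30 of them)
  2-simplices (20): (20 of them)

so the chain groups are C_0 ≅ Z^10, C_1 ≅ Z^30, C_2 ≅ Z^20.

The boundary map ∂_1: C_1 → C_0 is given by ∂[p,q] = [q] − [p].
As a 10×30 matrix over Z this has rank 9, with invariant factors (1,1,1,1,1,1,1,1,1).

The boundary map ∂_2: C_2 → C_1 maps a triangle to the signed sum of its edges. For instance
  ∂[7,9,10] = [9,10] − [7,10] + [7,9],
  ∂[1,3,7] = [3,7] − [1,7] + [1,3].
As a 30×20 matrix over Z this has rank 20, with invariant factors (1,1,1,1,1,1,1,1,1,1,1,1,1,1,1,1,1,1,1,2).

Now H_k = ker ∂_k / im ∂_{k+1}, so:

  H_0: rank C_0 − rank ∂_1 = 10 − 9 = 1, and the invariant factors of ∂_1 are all 1, so H_0 ≅ Z.

H_0 = Z.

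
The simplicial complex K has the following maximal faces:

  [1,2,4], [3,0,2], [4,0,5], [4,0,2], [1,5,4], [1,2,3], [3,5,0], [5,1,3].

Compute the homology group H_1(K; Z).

H_1 ≅ 0.

Fix the vertex order 0 < 1 < 2 < 3 < 4 < 5 and write every simplex with vertices in increasing order. Then dim K = 2 and the simplices of K are:

  0-simplices (6): [0], [1], [2], [3], [4], [5]
  1-simplices (12): [0,2], [0,3], [0,4], [0,5], [1,2], [1,3], [1,4], [1,5], [2,3], [2,4], [3,5], [4,5]
  2-simplices (8): [0,2,3], [0,2,4], [0,3,5], [0,4,5], [1,2,3], [1,2,4], [1,3,5], [1,4,5]

so the chain groups are C_0 ≅ Z^6, C_1 ≅ Z^12, C_2 ≅ Z^8.

The boundary map ∂_1: C_1 → C_0 sends each edge [p,q] (with p < q) to q − p. For instance
  ∂[0,3] = [3] − [0].
The resulting 6×12 matrix has rank 5, and its Smith normal form has invariant factors (1,1,1,1,1).

Boundary ∂_2: C_2 → C_1 sends each 2-simplex [p,q,r] to [q,r] − [p,r] + [p,q]. For instance
  ∂[0,4,5] = [4,5] − [0,5] + [0,4],
  ∂[0,3,5] = [3,5] − [0,5] + [0,3].
This gives a 12×8 integer matrix of rank 7; reducing to Smith normal form yields diagonal entries (1,1,1,1,1,1,1).

From H_k ≅ ker(∂_k) / im(∂_{k+1}) we obtain:

  H_1: rank ker ∂_1 − rank ∂_2 = (12 − 5) − 7 = 0, and the invariant factors of ∂_2 are all 1, so H_1 = 0.

(K is a triangulation of the 2-sphere S^2.)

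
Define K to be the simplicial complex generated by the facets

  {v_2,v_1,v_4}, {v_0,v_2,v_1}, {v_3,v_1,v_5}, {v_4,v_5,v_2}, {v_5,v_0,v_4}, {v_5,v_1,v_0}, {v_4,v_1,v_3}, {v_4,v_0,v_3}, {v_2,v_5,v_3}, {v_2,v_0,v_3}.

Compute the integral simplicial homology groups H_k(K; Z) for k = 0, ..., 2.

We work with the vertex ordering v_0 < v_1 < v_2 < v_3 < v_4 < v_5. The simplices of K, each written with vertices in increasing order, are:

  0-simplices (6): [v_0], [v_1], [v_2], [v_3], [v_4], [v_5]
  1-simplices (15): (15 of them)
  2-simplices (10): [v_0,v_1,v_2], [v_0,v_1,v_5], [v_0,v_2,v_3], [v_0,v_3,v_4], [v_0,v_4,v_5], [v_1,v_2,v_4], [v_1,v_3,v_4], [v_1,v_3,v_5], [v_2,v_3,v_5], [v_2,v_4,v_5]

so the chain groups are C_0 ≅ Z^6, C_1 ≅ Z^15, C_2 ≅ Z^10.

The boundary map ∂_1: C_1 → C_0 is given by ∂[p,q] = [q] − [p]. For instance
  ∂[v_3,v_5] = [v_5] − [v_3].
This gives a 6×15 integer matrix of rank 5; reducing to Smith normal form yields diagonal entries (1,1,1,1,1).

Boundary ∂_2: C_2 → C_1 maps a triangle to the signed sum of its edges. For instance
  ∂[v_0,v_2,v_3] = [v_2,v_3] − [v_0,v_3] + [v_0,v_2],
  ∂[v_0,v_1,v_2] = [v_1,v_2] − [v_0,v_2] + [v_0,v_1].
This gives a 15×10 integer matrix of rank 10; reducing to Smith normal form yields diagonal entries (1,1,1,1,1,1,1,1,1,2).

From H_k ≅ ker(∂_k) / im(∂_{k+1}) we obtain:

  H_0: rank C_0 − rank ∂_1 = 6 − 5 = 1, and the invariant factors of ∂_1 are all 1, so H_0 = Z.
  H_1: rank ker ∂_1 − rank ∂_2 = (15 − 5) − 10 = 0, and ∂_2 has invariant factor 2 > 1, so H_1 = Z/2Z.
  H_2: rank ker ∂_2 − rank ∂_3 = (10 − 10) − 0 = 0, and there is no ∂_3, so H_2 = 0.

(K is a triangulation of the real projective plane RP^2.)

H_0 ≅ Z,  H_1 ≅ Z/2Z,  H_2 = 0.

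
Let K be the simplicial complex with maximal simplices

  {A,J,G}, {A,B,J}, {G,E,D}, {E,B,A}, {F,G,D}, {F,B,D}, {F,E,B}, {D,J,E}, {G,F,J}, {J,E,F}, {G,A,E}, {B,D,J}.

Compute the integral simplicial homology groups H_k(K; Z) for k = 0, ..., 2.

H_0 ≅ Z,  H_1 ≅ Z/2,  H_2 = 0.

Fix the vertex order A < B < D < E < F < G < J and write every simplex with vertices in increasing order. Then dim K = 2 and the simplices of K are:

  0-simplices (7): A, B, D, E, F, G, J
  1-simplices (18): AB, AE, AG, AJ, BD, BE, BF, BJ, DE, DF, DG, DJ, EF, EG, EJ, FG, FJ, GJ
  2-simplices (12): ABE, ABJ, AEG, AGJ, BDF, BDJ, BEF, DEG, DEJ, DFG, EFJ, FGJ

Hence C_0 ≅ Z^7, C_1 ≅ Z^18, C_2 ≅ Z^12.

The boundary map ∂_1: C_1 → C_0 sends each edge [p,q] (with p < q) to q − p.
The 7×18 boundary matrix has rank 6 and Smith normal form diag(1,1,1,1,1,1).

The boundary map ∂_2: C_2 → C_1 maps a triangle to the signed sum of its edges. For instance
  ∂AGJ = GJ − AJ + AG,
  ∂ABJ = BJ − AJ + AB.
The 18×12 boundary matrix has rank 12 and Smith normal form diag(1,1,1,1,1,1,1,1,1,1,1,2).

From H_k ≅ ker(∂_k) / im(∂_{k+1}) we obtain:

  H_0: rank C_0 − rank ∂_1 = 7 − 6 = 1, and the invariant factors of ∂_1 are all 1, so H_0 = Z.
  H_1: rank ker ∂_1 − rank ∂_2 = (18 − 6) − 12 = 0, and ∂_2 has invariant factor 2 > 1, so H_1 = Z/2.
  H_2: rank ker ∂_2 − rank ∂_3 = (12 − 12) − 0 = 0, and there is no ∂_3, so H_2 = 0.

(K is a triangulation of the real projective plane RP^2.)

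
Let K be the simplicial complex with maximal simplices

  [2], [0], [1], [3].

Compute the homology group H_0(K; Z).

We work with the vertex ordering 0 < 1 < 2 < 3. The simplices of K, each written with vertices in increasing order, are:

  0-simplices (4): [0], [1], [2], [3]

so the chain groups are C_0 ≅ Z^4.

From H_k ≅ ker(∂_k) / im(∂_{k+1}) we obtain:

  H_0: rank C_0 − rank ∂_1 = 4 − 0 = 4, and there is no ∂_1, so H_0 = Z^4.

(K is a triangulation of a set of 4 points.)

H_0 ≅ Z^4.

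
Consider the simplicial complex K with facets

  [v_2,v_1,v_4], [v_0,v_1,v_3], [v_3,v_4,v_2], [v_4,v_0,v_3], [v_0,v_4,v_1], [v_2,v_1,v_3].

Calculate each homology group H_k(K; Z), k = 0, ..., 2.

H_0 = Z,  H_1 = 0,  H_2 = Z.

Order the vertices as v_0 < v_1 < v_2 < v_3 < v_4. Listing each simplex with vertices in this order, K has dimension 2 with simplices:

  0-simplices (5): [v_0], [v_1], [v_2], [v_3], [v_4]
  1-simplices (9): [v_0,v_1], [v_0,v_3], [v_0,v_4], [v_1,v_2], [v_1,v_3], [v_1,v_4], [v_2,v_3], [v_2,v_4], [v_3,v_4]
  2-simplices (6): [v_0,v_1,v_3], [v_0,v_1,v_4], [v_0,v_3,v_4], [v_1,v_2,v_3], [v_1,v_2,v_4], [v_2,v_3,v_4]

Hence C_0 ≅ Z^5, C_1 ≅ Z^9, C_2 ≅ Z^6.

Boundary ∂_1: C_1 → C_0 maps an edge to its endpoints' difference, ∂[p,q] = q − p. For instance
  ∂[v_3,v_4] = [v_4] − [v_3].
As a 5×9 matrix over Z this has rank 4, with invariant factors (1,1,1,1).

The boundary map ∂_2: C_2 → C_1 acts by ∂[p,q,r] = [q,r] − [p,r] + [p,q]. For instance
  ∂[v_1,v_2,v_4] = [v_2,v_4] − [v_1,v_4] + [v_1,v_2],
  ∂[v_2,v_3,v_4] = [v_3,v_4] − [v_2,v_4] + [v_2,v_3].
This gives a 9×6 integer matrix of rank 5; reducing to Smith normal form yields diagonal entries (1,1,1,1,1).

From H_k ≅ ker(∂_k) / im(∂_{k+1}) we obtain:

  H_0: rank C_0 − rank ∂_1 = 5 − 4 = 1, and the invariant factors of ∂_1 are all 1, so H_0 = Z.
  H_1: rank ker ∂_1 − rank ∂_2 = (9 − 4) − 5 = 0, and the invariant factors of ∂_2 are all 1, so H_1 = 0.
  H_2: rank ker ∂_2 − rank ∂_3 = (6 − 5) − 0 = 1, and there is no ∂_3, so H_2 = Z.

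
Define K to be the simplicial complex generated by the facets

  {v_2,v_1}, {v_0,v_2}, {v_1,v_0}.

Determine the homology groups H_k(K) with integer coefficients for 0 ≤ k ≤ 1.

We work with the vertex ordering v_0 < v_1 < v_2. The simplices of K, each written with vertices in increasing order, are:

  0-simplices (3): [v_0], [v_1], [v_2]
  1-simplices (3): [v_0,v_1], [v_0,v_2], [v_1,v_2]

Hence C_0 ≅ Z^3, C_1 ≅ Z^3.

Boundary ∂_1: C_1 → C_0 sends each edge [p,q] (with p < q) to q − p. For instance
  ∂[v_0,v_2] = [v_2] − [v_0].
As a 3×3 matrix over Z this has rank 2, with invariant factors (1,1).

Reading off H_k = ker ∂_k / im ∂_{k+1}:

  H_0: rank C_0 − rank ∂_1 = 3 − 2 = 1, and the invariant factors of ∂_1 are all 1, so H_0 ≅ Z.
  H_1: rank ker ∂_1 − rank ∂_2 = (3 − 2) − 0 = 1, and there is no ∂_2, so H_1 ≅ Z.

As a check, the Euler characteristic is 3 − 3 = 0, which agrees with 1 − 1 = 0.
(K is a triangulation of the circle S^1.)

H_0 = Z,  H_1 = Z.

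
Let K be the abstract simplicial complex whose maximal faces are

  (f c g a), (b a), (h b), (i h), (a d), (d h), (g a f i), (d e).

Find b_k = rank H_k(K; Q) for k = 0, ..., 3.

Take the total order a < b < c < d < e < f < g < h < i on the vertex set. Then K (dimension 3) consists of the simplices:

  0-simplices (9): a, b, c, d, e, f, g, h, i
  1-simplices (15): ab, ac, ad, af, ag, ai, bh, cf, cg, de, dh, fg, fi, gi, hi
  2-simplices (7): acf, acg, afg, afi, agi, cfg, fgi
  3-simplices (2): acfg, afgi

so the chain groups are C_0 ≅ Z^9, C_1 ≅ Z^15, C_2 ≅ Z^7, C_3 ≅ Z^2.

∂_1: C_1 → C_0 is given by ∂[p,q] = [q] − [p]. For instance
  ∂hi = i − h.
This gives a 9×15 integer matrix of rank 8; reducing to Smith normal form yields diagonal entries (1,1,1,1,1,1,1,1).

Boundary ∂_2: C_2 → C_1 maps a triangle to the signed sum of its edges. For instance
  ∂fgi = gi − fi + fg,
  ∂agi = gi − ai + ag.
The 15×7 boundary matrix has rank 5 and Smith normal form diag(1,1,1,1,1).

Boundary ∂_3: C_3 → C_2 sends each 3-simplex σ to the alternating sum Σ_i (−1)^i (σ with its i-th vertex removed). For instance
  ∂acfg = cfg − afg + acg − acf,
  ∂afgi = fgi − agi + afi − afg.
As a 7×2 matrix over Z this has rank 2, with invariant factors (1,1).

Computing H_k = (kernel of ∂_k) / (image of ∂_{k+1}):

  H_0: rank C_0 − rank ∂_1 = 9 − 8 = 1, and the invariant factors of ∂_1 are all 1, so H_0 ≅ Z.
  H_1: rank ker ∂_1 − rank ∂_2 = (15 − 8) − 5 = 2, and the invariant factors of ∂_2 are all 1, so H_1 ≅ Z^2.
  H_2: rank ker ∂_2 − rank ∂_3 = (7 − 5) − 2 = 0, and the invariant factors of ∂_3 are all 1, so H_2 ≅ 0.
  H_3: rank ker ∂_3 − rank ∂_4 = (2 − 2) − 0 = 0, and there is no ∂_4, so H_3 ≅ 0.

Hence the Betti numbers are b_0 = 1, b_1 = 2, b_2 = 0, b_3 = 0.

b_0 = 1, b_1 = 2, b_2 = 0, b_3 = 0.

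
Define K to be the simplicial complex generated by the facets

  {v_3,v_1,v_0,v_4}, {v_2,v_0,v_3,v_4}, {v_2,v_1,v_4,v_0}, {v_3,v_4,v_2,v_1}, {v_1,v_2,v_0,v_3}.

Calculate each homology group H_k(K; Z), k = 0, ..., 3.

H_0 ≅ Z,  H_1 = 0,  H_2 = 0,  H_3 ≅ Z.

Fix the vertex order v_0 < v_1 < v_2 < v_3 < v_4 and write every simplex with vertices in increasing order. Then dim K = 3 and the simplices of K are:

  0-simplices (5): [v_0], [v_1], [v_2], [v_3], [v_4]
  1-simplices (10): [v_0,v_1], [v_0,v_2], [v_0,v_3], [v_0,v_4], [v_1,v_2], [v_1,v_3], [v_1,v_4], [v_2,v_3], [v_2,v_4], [v_3,v_4]
  2-simplices (10): [v_0,v_1,v_2], [v_0,v_1,v_3], [v_0,v_1,v_4], [v_0,v_2,v_3], [v_0,v_2,v_4], [v_0,v_3,v_4], [v_1,v_2,v_3], [v_1,v_2,v_4], [v_1,v_3,v_4], [v_2,v_3,v_4]
  3-simplices (5): [v_0,v_1,v_2,v_3], [v_0,v_1,v_2,v_4], [v_0,v_1,v_3,v_4], [v_0,v_2,v_3,v_4], [v_1,v_2,v_3,v_4]

Hence C_0 ≅ Z^5, C_1 ≅ Z^10, C_2 ≅ Z^10, C_3 ≅ Z^5.

∂_1: C_1 → C_0 is given by ∂[p,q] = [q] − [p].
The 5×10 boundary matrix has rank 4 and Smith normal form diag(1,1,1,1).

The boundary map ∂_2: C_2 → C_1 maps a triangle to the signed sum of its edges. For instance
  ∂[v_1,v_2,v_4] = [v_2,v_4] − [v_1,v_4] + [v_1,v_2],
  ∂[v_0,v_3,v_4] = [v_3,v_4] − [v_0,v_4] + [v_0,v_3].
The 10×10 boundary matrix has rank 6 and Smith normal form diag(1,1,1,1,1,1).

∂_3: C_3 → C_2 sends each 3-simplex σ to the alternating sum Σ_i (−1)^i (σ with its i-th vertex removed). For instance
  ∂[v_0,v_1,v_3,v_4] = [v_1,v_3,v_4] − [v_0,v_3,v_4] + [v_0,v_1,v_4] − [v_0,v_1,v_3],
  ∂[v_0,v_2,v_3,v_4] = [v_2,v_3,v_4] − [v_0,v_3,v_4] + [v_0,v_2,v_4] − [v_0,v_2,v_3].
The 10×5 boundary matrix has rank 4 and Smith normal form diag(1,1,1,1).

Reading off H_k = ker ∂_k / im ∂_{k+1}:

  H_0: rank C_0 − rank ∂_1 = 5 − 4 = 1, and the invariant factors of ∂_1 are all 1, so H_0 = Z.
  H_1: rank ker ∂_1 − rank ∂_2 = (10 − 4) − 6 = 0, and the invariant factors of ∂_2 are all 1, so H_1 = 0.
  H_2: rank ker ∂_2 − rank ∂_3 = (10 − 6) − 4 = 0, and the invariant factors of ∂_3 are all 1, so H_2 = 0.
  H_3: rank ker ∂_3 − rank ∂_4 = (5 − 4) − 0 = 1, and there is no ∂_4, so H_3 = Z.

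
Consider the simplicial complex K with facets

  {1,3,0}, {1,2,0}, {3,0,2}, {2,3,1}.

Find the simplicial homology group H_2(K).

H_2 ≅ Z.

Fix the vertex order 0 < 1 < 2 < 3 and write every simplex with vertices in increasing order. Then dim K = 2 and the simplices of K are:

  0-simplices (4): [0], [1], [2], [3]
  1-simplices (6): [0,1], [0,2], [0,3], [1,2], [1,3], [2,3]
  2-simplices (4): [0,1,2], [0,1,3], [0,2,3], [1,2,3]

giving chain groups C_0 ≅ Z^4, C_1 ≅ Z^6, C_2 ≅ Z^4.

The boundary map ∂_1: C_1 → C_0 is given by ∂[p,q] = [q] − [p].
The 4×6 boundary matrix has rank 3 and Smith normal form diag(1,1,1).

The boundary map ∂_2: C_2 → C_1 acts by ∂[p,q,r] = [q,r] − [p,r] + [p,q]. For instance
  ∂[0,1,2] = [1,2] − [0,2] + [0,1],
  ∂[1,2,3] = [2,3] − [1,3] + [1,2].
This gives a 6×4 integer matrix of rank 3; reducing to Smith normal form yields diagonal entries (1,1,1).

Reading off H_k = ker ∂_k / im ∂_{k+1}:

  H_2: rank ker ∂_2 − rank ∂_3 = (4 − 3) − 0 = 1, and there is no ∂_3, so H_2 ≅ Z.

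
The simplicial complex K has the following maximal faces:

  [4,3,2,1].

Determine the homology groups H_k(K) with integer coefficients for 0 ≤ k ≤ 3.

K has 4 vertices, 6 edges, 4 triangles, 1 3-simplex.
rank ∂_0 = 0, rank ∂_1 = 3 ⇒ b_0 = 4 − 0 − 3 = 1; all invariant factors of ∂_1 are 1 so no torsion. So H_0 = Z.
rank ∂_1 = 3, rank ∂_2 = 3 ⇒ b_1 = 6 − 3 − 3 = 0; all invariant factors of ∂_2 are 1 so no torsion. So H_1 = 0.
rank ∂_2 = 3, rank ∂_3 = 1 ⇒ b_2 = 4 − 3 − 1 = 0; all invariant factors of ∂_3 are 1 so no torsion. So H_2 = 0.
rank ∂_3 = 1, rank ∂_4 = 0 ⇒ b_3 = 1 − 1 − 0 = 0. So H_3 = 0.

H_0 = Z,  H_1 = 0,  H_2 = 0,  H_3 = 0.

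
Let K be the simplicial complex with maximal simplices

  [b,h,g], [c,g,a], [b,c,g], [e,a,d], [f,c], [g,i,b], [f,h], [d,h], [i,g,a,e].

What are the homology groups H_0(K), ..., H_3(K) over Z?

Fix the vertex order a < b < c < d < e < f < g < h < i and write every simplex with vertices in increasing order. Then dim K = 3 and the simplices of K are:

  0-simplices (9): a, b, c, d, e, f, g, h, i
  1-simplices (18): ac, ad, ae, ag, ai, bc, bg, bh, bi, cf, cg, de, dh, eg, ei, fh, gh, gi
  2-simplices (9): acg, ade, aeg, aei, agi, bcg, bgh, bgi, egi
  3-simplices (1): aegi

giving chain groups C_0 ≅ Z^9, C_1 ≅ Z^18, C_2 ≅ Z^9, C_3 ≅ Z^1.

The boundary map ∂_1: C_1 → C_0 maps an edge to its endpoints' difference, ∂[p,q] = q − p. For instance
  ∂dh = h − d.
The resulting 9×18 matrix has rank 8, and its Smith normal form has invariant factors (1,1,1,1,1,1,1,1).

∂_2: C_2 → C_1 maps a triangle to the signed sum of its edges. For instance
  ∂egi = gi − ei + eg,
  ∂acg = cg − ag + ac.
As a 18×9 matrix over Z this has rank 8, with invariant factors (1,1,1,1,1,1,1,1).

The boundary map ∂_3: C_3 → C_2 sends each 3-simplex σ to the alternating sum Σ_i (−1)^i (σ with its i-th vertex removed). For instance
  ∂aegi = egi − agi + aei − aeg.
The 9×1 boundary matrix has rank 1 and Smith normal form diag(1).

From H_k ≅ ker(∂_k) / im(∂_{k+1}) we obtain:

  H_0: rank C_0 − rank ∂_1 = 9 − 8 = 1, and the invariant factors of ∂_1 are all 1, so H_0 ≅ Z.
  H_1: rank ker ∂_1 − rank ∂_2 = (18 − 8) − 8 = 2, and the invariant factors of ∂_2 are all 1, so H_1 ≅ Z^2.
  H_2: rank ker ∂_2 − rank ∂_3 = (9 − 8) − 1 = 0, and the invariant factors of ∂_3 are all 1, so H_2 ≅ 0.
  H_3: rank ker ∂_3 − rank ∂_4 = (1 − 1) − 0 = 0, and there is no ∂_4, so H_3 ≅ 0.

As a check, the Euler characteristic is 9 − 18 + 9 − 1 = -1, which agrees with 1 − 2 + 0 − 0 = -1.

H_0 = Z,  H_1 = Z^2,  H_2 = 0,  H_3 = 0.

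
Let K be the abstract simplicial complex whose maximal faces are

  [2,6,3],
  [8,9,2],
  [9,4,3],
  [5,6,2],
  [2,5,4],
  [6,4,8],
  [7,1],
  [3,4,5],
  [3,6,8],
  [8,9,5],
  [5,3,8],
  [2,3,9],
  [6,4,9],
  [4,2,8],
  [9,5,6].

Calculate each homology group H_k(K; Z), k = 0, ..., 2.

H_0 = Z^2,  H_1 = Z^2,  H_2 = Z.

We work with the vertex ordering 1 < 2 < 3 < 4 < 5 < 6 < 7 < 8 < 9. The simplices of K, each written with vertices in increasing order, are:

  0-simplices (9): [1], [2], [3], [4], [5], [6], [7], [8], [9]
  1-simplices (22): [1,7], [2,3], [2,4], [2,5], [2,6], [2,8], [2,9], [3,4], [3,5], [3,6], [3,8], [3,9], [4,5], [4,6], [4,8], [4,9], [5,6], [5,8], [5,9], [6,8], [6,9], [8,9]
  2-simplices (14): [2,3,6], [2,3,9], [2,4,5], [2,4,8], [2,5,6], [2,8,9], [3,4,5], [3,4,9], [3,5,8], [3,6,8], [4,6,8], [4,6,9], [5,6,9], [5,8,9]

so the chain groups are C_0 ≅ Z^9, C_1 ≅ Z^22, C_2 ≅ Z^14.

Boundary ∂_1: C_1 → C_0 maps an edge to its endpoints' difference, ∂[p,q] = q − p. For instance
  ∂[5,9] = [9] − [5].
The 9×22 boundary matrix has rank 7 and Smith normal form diag(1,1,1,1,1,1,1).

Boundary ∂_2: C_2 → C_1 maps a triangle to the signed sum of its edges. For instance
  ∂[2,4,8] = [4,8] − [2,8] + [2,4],
  ∂[2,5,6] = [5,6] − [2,6] + [2,5].
The resulting 22×14 matrix has rank 13, and its Smith normal form has invariant factors (1,1,1,1,1,1,1,1,1,1,1,1,1).

Now H_k = ker ∂_k / im ∂_{k+1}, so:

  H_0: rank C_0 − rank ∂_1 = 9 − 7 = 2, and the invariant factors of ∂_1 are all 1, so H_0 ≅ Z^2.
  H_1: rank ker ∂_1 − rank ∂_2 = (22 − 7) − 13 = 2, and the invariant factors of ∂_2 are all 1, so H_1 ≅ Z^2.
  H_2: rank ker ∂_2 − rank ∂_3 = (14 − 13) − 0 = 1, and there is no ∂_3, so H_2 ≅ Z.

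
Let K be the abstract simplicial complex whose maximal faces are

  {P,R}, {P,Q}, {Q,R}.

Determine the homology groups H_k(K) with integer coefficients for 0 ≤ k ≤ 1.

H_0 = Z,  H_1 = Z.

Take the total order P < Q < R on the vertex set. Then K (dimension 1) consists of the simplices:

  0-simplices (3): P, Q, R
  1-simplices (3): PQ, PR, QR

so the chain groups are C_0 ≅ Z^3, C_1 ≅ Z^3.

Boundary ∂_1: C_1 → C_0 sends each edge [p,q] (with p < q) to q − p.
The resulting 3×3 matrix has rank 2, and its Smith normal form has invariant factors (1,1).

Reading off H_k = ker ∂_k / im ∂_{k+1}:

  H_0: rank C_0 − rank ∂_1 = 3 − 2 = 1, and the invariant factors of ∂_1 are all 1, so H_0 ≅ Z.
  H_1: rank ker ∂_1 − rank ∂_2 = (3 − 2) − 0 = 1, and there is no ∂_2, so H_1 ≅ Z.

As a check, the Euler characteristic is 3 − 3 = 0, which agrees with 1 − 1 = 0.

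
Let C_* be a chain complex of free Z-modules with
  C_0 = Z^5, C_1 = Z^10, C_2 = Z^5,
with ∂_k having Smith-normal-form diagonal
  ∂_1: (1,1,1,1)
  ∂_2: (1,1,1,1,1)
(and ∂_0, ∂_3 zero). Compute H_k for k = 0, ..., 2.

H_0: b_0 = 5 − 0 − 4 = 1; torsion from ∂_1 factors > 1: none. So H_0 = Z.
H_1: b_1 = 10 − 4 − 5 = 1; torsion from ∂_2 factors > 1: none. So H_1 = Z.
H_2: b_2 = 5 − 5 − 0 = 0; torsion from ∂_3 factors > 1: none. So H_2 = 0.

H_0 = Z,  H_1 = Z,  H_2 = 0.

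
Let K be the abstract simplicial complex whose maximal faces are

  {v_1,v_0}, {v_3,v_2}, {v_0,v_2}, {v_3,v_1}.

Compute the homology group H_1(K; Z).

Order the vertices as v_0 < v_1 < v_2 < v_3. Listing each simplex with vertices in this order, K has dimension 1 with simplices:

  0-simplices (4): [v_0], [v_1], [v_2], [v_3]
  1-simplices (4): [v_0,v_1], [v_0,v_2], [v_1,v_3], [v_2,v_3]

Hence C_0 ≅ Z^4, C_1 ≅ Z^4.

Boundary ∂_1: C_1 → C_0 is given by ∂[p,q] = [q] − [p]. For instance
  ∂[v_0,v_1] = [v_1] − [v_0].
As a 4×4 matrix over Z this has rank 3, with invariant factors (1,1,1).

From H_k ≅ ker(∂_k) / im(∂_{k+1}) we obtain:

  H_1: rank ker ∂_1 − rank ∂_2 = (4 − 3) − 0 = 1, and there is no ∂_2, so H_1 = Z.

(K is a triangulation of the circle S^1.)

H_1 = Z.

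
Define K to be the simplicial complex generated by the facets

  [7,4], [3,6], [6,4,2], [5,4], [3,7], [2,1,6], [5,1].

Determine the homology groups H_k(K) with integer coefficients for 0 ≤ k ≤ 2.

Take the total order 1 < 2 < 3 < 4 < 5 < 6 < 7 on the vertex set. Then K (dimension 2) consists of the simplices:

  0-simplices (7): [1], [2], [3], [4], [5], [6], [7]
  1-simplices (10): [1,2], [1,5], [1,6], [2,4], [2,6], [3,6], [3,7], [4,5], [4,6], [4,7]
  2-simplices (2): [1,2,6], [2,4,6]

so the chain groups are C_0 ≅ Z^7, C_1 ≅ Z^10, C_2 ≅ Z^2.

∂_1: C_1 → C_0 is given by ∂[p,q] = [q] − [p]. For instance
  ∂[2,4] = [4] − [2].
This gives a 7×10 integer matrix of rank 6; reducing to Smith normal form yields diagonal entries (1,1,1,1,1,1).

Boundary ∂_2: C_2 → C_1 sends each 2-simplex [p,q,r] to [q,r] − [p,r] + [p,q]. For instance
  ∂[1,2,6] = [2,6] − [1,6] + [1,2],
  ∂[2,4,6] = [4,6] − [2,6] + [2,4].
As a 10×2 matrix over Z this has rank 2, with invariant factors (1,1).

Reading off H_k = ker ∂_k / im ∂_{k+1}:

  H_0: rank C_0 − rank ∂_1 = 7 − 6 = 1, and the invariant factors of ∂_1 are all 1, so H_0 ≅ Z.
  H_1: rank ker ∂_1 − rank ∂_2 = (10 − 6) − 2 = 2, and the invariant factors of ∂_2 are all 1, so H_1 ≅ Z^2.
  H_2: rank ker ∂_2 − rank ∂_3 = (2 − 2) − 0 = 0, and there is no ∂_3, so H_2 ≅ 0.

As a check, the Euler characteristic is 7 − 10 + 2 = -1, which agrees with 1 − 2 + 0 = -1.

H_0 = Z,  H_1 = Z^2,  H_2 = 0.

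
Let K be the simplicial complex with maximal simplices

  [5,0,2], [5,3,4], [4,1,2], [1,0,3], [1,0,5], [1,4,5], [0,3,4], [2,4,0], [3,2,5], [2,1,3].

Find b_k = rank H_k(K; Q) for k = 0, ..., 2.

b_0 = 1, b_1 = 0, b_2 = 0.

Take the total order 0 < 1 < 2 < 3 < 4 < 5 on the vertex set. Then K (dimension 2) consists of the simplices:

  0-simplices (6): [0], [1], [2], [3], [4], [5]
  1-simplices (15): [0,1], [0,2], [0,3], [0,4], [0,5], [1,2], [1,3], [1,4], [1,5], [2,3], [2,4], [2,5], [3,4], [3,5], [4,5]
  2-simplices (10): [0,1,3], [0,1,5], [0,2,4], [0,2,5], [0,3,4], [1,2,3], [1,2,4], [1,4,5], [2,3,5], [3,4,5]

so the chain groups are C_0 ≅ Z^6, C_1 ≅ Z^15, C_2 ≅ Z^10.

The boundary map ∂_1: C_1 → C_0 maps an edge to its endpoints' difference, ∂[p,q] = q − p.
This gives a 6×15 integer matrix of rank 5; reducing to Smith normal form yields diagonal entries (1,1,1,1,1).

The boundary map ∂_2: C_2 → C_1 maps a triangle to the signed sum of its edges. For instance
  ∂[1,2,3] = [2,3] − [1,3] + [1,2],
  ∂[1,4,5] = [4,5] − [1,5] + [1,4].
As a 15×10 matrix over Z this has rank 10, with invariant factors (1,1,1,1,1,1,1,1,1,2).

Now H_k = ker ∂_k / im ∂_{k+1}, so:

  H_0: rank C_0 − rank ∂_1 = 6 − 5 = 1, and the invariant factors of ∂_1 are all 1, so H_0 ≅ Z.
  H_1: rank ker ∂_1 − rank ∂_2 = (15 − 5) − 10 = 0, and ∂_2 has invariant factor 2 > 1, so H_1 ≅ Z/2.
  H_2: rank ker ∂_2 − rank ∂_3 = (10 − 10) − 0 = 0, and there is no ∂_3, so H_2 ≅ 0.

Hence the Betti numbers are b_0 = 1, b_1 = 0, b_2 = 0.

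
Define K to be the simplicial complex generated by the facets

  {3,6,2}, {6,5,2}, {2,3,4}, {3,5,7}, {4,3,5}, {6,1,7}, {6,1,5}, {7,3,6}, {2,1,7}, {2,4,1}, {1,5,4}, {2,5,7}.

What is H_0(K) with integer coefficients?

H_0 ≅ Z.

Order the vertices as 1 < 2 < 3 < 4 < 5 < 6 < 7. Listing each simplex with vertices in this order, K has dimension 2 with simplices:

  0-simplices (7): [1], [2], [3], [4], [5], [6], [7]
  1-simplices (18): [1,2], [1,4], [1,5], [1,6], [1,7], [2,3], [2,4], [2,5], [2,6], [2,7], [3,4], [3,5], [3,6], [3,7], [4,5], [5,6], [5,7], [6,7]
  2-simplices (12): [1,2,4], [1,2,7], [1,4,5], [1,5,6], [1,6,7], [2,3,4], [2,3,6], [2,5,6], [2,5,7], [3,4,5], [3,5,7], [3,6,7]

Hence C_0 ≅ Z^7, C_1 ≅ Z^18, C_2 ≅ Z^12.

∂_1: C_1 → C_0 maps an edge to its endpoints' difference, ∂[p,q] = q − p. For instance
  ∂[1,5] = [5] − [1].
This gives a 7×18 integer matrix of rank 6; reducing to Smith normal form yields diagonal entries (1,1,1,1,1,1).

Boundary ∂_2: C_2 → C_1 acts by ∂[p,q,r] = [q,r] − [p,r] + [p,q]. For instance
  ∂[2,5,6] = [5,6] − [2,6] + [2,5],
  ∂[3,6,7] = [6,7] − [3,7] + [3,6].
This gives a 18×12 integer matrix of rank 12; reducing to Smith normal form yields diagonal entries (1,1,1,1,1,1,1,1,1,1,1,2).

From H_k ≅ ker(∂_k) / im(∂_{k+1}) we obtain:

  H_0: rank C_0 − rank ∂_1 = 7 − 6 = 1, and the invariant factors of ∂_1 are all 1, so H_0 ≅ Z.

(K is a triangulation of the real projective plane RP^2.)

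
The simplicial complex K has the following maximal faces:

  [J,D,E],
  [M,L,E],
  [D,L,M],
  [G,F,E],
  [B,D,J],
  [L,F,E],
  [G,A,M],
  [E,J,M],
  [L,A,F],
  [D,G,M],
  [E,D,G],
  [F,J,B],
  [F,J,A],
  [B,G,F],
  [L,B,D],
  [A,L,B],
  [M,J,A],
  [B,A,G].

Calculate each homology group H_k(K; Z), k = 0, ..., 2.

Order the vertices as A < B < D < E < F < G < J < L < M. Listing each simplex with vertices in this order, K has dimension 2 with simplices:

  0-simplices (9): A, B, D, E, F, G, J, L, M
  1-simplices (27): AB, AF, AG, AJ, AL, AM, BD, BF, BG, BJ, BL, DE, DG, DJ, DL, DM, EF, EG, EJ, EL, EM, FG, FJ, FL, GM, JM, LM
  2-simplices (18): ABG, ABL, AFJ, AFL, AGM, AJM, BDJ, BDL, BFG, BFJ, DEG, DEJ, DGM, DLM, EFG, EFL, EJM, ELM

so the chain groups are C_0 ≅ Z^9, C_1 ≅ Z^27, C_2 ≅ Z^18.

The boundary map ∂_1: C_1 → C_0 is given by ∂[p,q] = [q] − [p].
The 9×27 boundary matrix has rank 8 and Smith normal form diag(1,1,1,1,1,1,1,1).

∂_2: C_2 → C_1 maps a triangle to the signed sum of its edges. For instance
  ∂BFG = FG − BG + BF,
  ∂EJM = JM − EM + EJ.
This gives a 27×18 integer matrix of rank 18; reducing to Smith normal form yields diagonal entries (1,1,1,1,1,1,1,1,1,1,1,1,1,1,1,1,1,2).

Now H_k = ker ∂_k / im ∂_{k+1}, so:

  H_0: rank C_0 − rank ∂_1 = 9 − 8 = 1, and the invariant factors of ∂_1 are all 1, so H_0 ≅ Z.
  H_1: rank ker ∂_1 − rank ∂_2 = (27 − 8) − 18 = 1, and ∂_2 has invariant factor 2 > 1, so H_1 ≅ Z ⊕ Z/2.
  H_2: rank ker ∂_2 − rank ∂_3 = (18 − 18) − 0 = 0, and there is no ∂_3, so H_2 ≅ 0.

As a check, the Euler characteristic is 9 − 27 + 18 = 0, which agrees with 1 − 1 + 0 = 0.

H_0 = Z,  H_1 = Z ⊕ Z/2,  H_2 = 0.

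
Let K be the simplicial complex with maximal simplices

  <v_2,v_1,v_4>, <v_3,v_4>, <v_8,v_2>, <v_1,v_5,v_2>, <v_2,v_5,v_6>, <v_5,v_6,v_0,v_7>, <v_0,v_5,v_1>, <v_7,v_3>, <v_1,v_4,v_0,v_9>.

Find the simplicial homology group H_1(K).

H_1 = Z.

We work with the vertex ordering v_0 < v_1 < v_2 < v_3 < v_4 < v_5 < v_6 < v_7 < v_8 < v_9. The simplices of K, each written with vertices in increasing order, are:

  0-simplices (10): [v_0], [v_1], [v_2], [v_3], [v_4], [v_5], [v_6], [v_7], [v_8], [v_9]
  1-simplices (20): (20 of them)
  2-simplices (12): (12 of them)
  3-simplices (2): [v_0,v_1,v_4,v_9], [v_0,v_5,v_6,v_7]

Hence C_0 ≅ Z^10, C_1 ≅ Z^20, C_2 ≅ Z^12, C_3 ≅ Z^2.

Boundary ∂_1: C_1 → C_0 sends each edge [p,q] (with p < q) to q − p. For instance
  ∂[v_0,v_7] = [v_7] − [v_0].
The resulting 10×20 matrix has rank 9, and its Smith normal form has invariant factors (1,1,1,1,1,1,1,1,1).

∂_2: C_2 → C_1 maps a triangle to the signed sum of its edges. For instance
  ∂[v_0,v_1,v_4] = [v_1,v_4] − [v_0,v_4] + [v_0,v_1],
  ∂[v_0,v_1,v_5] = [v_1,v_5] − [v_0,v_5] + [v_0,v_1].
The resulting 20×12 matrix has rank 10, and its Smith normal form has invariant factors (1,1,1,1,1,1,1,1,1,1).

The boundary map ∂_3: C_3 → C_2 sends each 3-simplex σ to the alternating sum Σ_i (−1)^i (σ with its i-th vertex removed). For instance
  ∂[v_0,v_5,v_6,v_7] = [v_5,v_6,v_7] − [v_0,v_6,v_7] + [v_0,v_5,v_7] − [v_0,v_5,v_6],
  ∂[v_0,v_1,v_4,v_9] = [v_1,v_4,v_9] − [v_0,v_4,v_9] + [v_0,v_1,v_9] − [v_0,v_1,v_4].
As a 12×2 matrix over Z this has rank 2, with invariant factors (1,1).

Reading off H_k = ker ∂_k / im ∂_{k+1}:

  H_1: rank ker ∂_1 − rank ∂_2 = (20 − 9) − 10 = 1, and the invariant factors of ∂_2 are all 1, so H_1 = Z.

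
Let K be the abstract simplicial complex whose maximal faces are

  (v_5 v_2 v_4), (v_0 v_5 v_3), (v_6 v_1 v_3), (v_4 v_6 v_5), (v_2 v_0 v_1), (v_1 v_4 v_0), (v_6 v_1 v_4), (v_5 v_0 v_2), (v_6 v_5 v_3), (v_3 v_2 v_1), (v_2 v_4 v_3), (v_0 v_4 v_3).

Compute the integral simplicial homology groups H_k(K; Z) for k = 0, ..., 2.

H_0 = Z,  H_1 = Z/2Z,  H_2 = 0.

Order the vertices as v_0 < v_1 < v_2 < v_3 < v_4 < v_5 < v_6. Listing each simplex with vertices in this order, K has dimension 2 with simplices:

  0-simplices (7): [v_0], [v_1], [v_2], [v_3], [v_4], [v_5], [v_6]
  1-simplices (18): (18 of them)
  2-simplices (12): (12 of them)

so the chain groups are C_0 ≅ Z^7, C_1 ≅ Z^18, C_2 ≅ Z^12.

The boundary map ∂_1: C_1 → C_0 sends each edge [p,q] (with p < q) to q − p. For instance
  ∂[v_1,v_3] = [v_3] − [v_1].
The resulting 7×18 matrix has rank 6, and its Smith normal form has invariant factors (1,1,1,1,1,1).

∂_2: C_2 → C_1 acts by ∂[p,q,r] = [q,r] − [p,r] + [p,q]. For instance
  ∂[v_0,v_2,v_5] = [v_2,v_5] − [v_0,v_5] + [v_0,v_2],
  ∂[v_3,v_5,v_6] = [v_5,v_6] − [v_3,v_6] + [v_3,v_5].
As a 18×12 matrix over Z this has rank 12, with invariant factors (1,1,1,1,1,1,1,1,1,1,1,2).

Computing H_k = (kernel of ∂_k) / (image of ∂_{k+1}):

  H_0: rank C_0 − rank ∂_1 = 7 − 6 = 1, and the invariant factors of ∂_1 are all 1, so H_0 ≅ Z.
  H_1: rank ker ∂_1 − rank ∂_2 = (18 − 6) − 12 = 0, and ∂_2 has invariant factor 2 > 1, so H_1 ≅ Z/2Z.
  H_2: rank ker ∂_2 − rank ∂_3 = (12 − 12) − 0 = 0, and there is no ∂_3, so H_2 ≅ 0.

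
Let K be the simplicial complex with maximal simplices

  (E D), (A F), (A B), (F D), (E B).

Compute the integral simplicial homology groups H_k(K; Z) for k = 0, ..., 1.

Take the total order A < B < D < E < F on the vertex set. Then K (dimension 1) consists of the simplices:

  0-simplices (5): A, B, D, E, F
  1-simplices (5): AB, AF, BE, DE, DF

giving chain groups C_0 ≅ Z^5, C_1 ≅ Z^5.

∂_1: C_1 → C_0 is given by ∂[p,q] = [q] − [p]. For instance
  ∂AF = F − A.
As a 5×5 matrix over Z this has rank 4, with invariant factors (1,1,1,1).

From H_k ≅ ker(∂_k) / im(∂_{k+1}) we obtain:

  H_0: rank C_0 − rank ∂_1 = 5 − 4 = 1, and the invariant factors of ∂_1 are all 1, so H_0 = Z.
  H_1: rank ker ∂_1 − rank ∂_2 = (5 − 4) − 0 = 1, and there is no ∂_2, so H_1 = Z.

As a check, the Euler characteristic is 5 − 5 = 0, which agrees with 1 − 1 = 0.

H_0 = Z,  H_1 = Z.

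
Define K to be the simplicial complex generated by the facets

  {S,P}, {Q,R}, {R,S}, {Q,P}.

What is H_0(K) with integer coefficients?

H_0 = Z.

We work with the vertex ordering P < Q < R < S. The simplices of K, each written with vertices in increasing order, are:

  0-simplices (4): P, Q, R, S
  1-simplices (4): PQ, PS, QR, RS

giving chain groups C_0 ≅ Z^4, C_1 ≅ Z^4.

∂_1: C_1 → C_0 is given by ∂[p,q] = [q] − [p]. For instance
  ∂PS = S − P.
As a 4×4 matrix over Z this has rank 3, with invariant factors (1,1,1).

From H_k ≅ ker(∂_k) / im(∂_{k+1}) we obtain:

  H_0: rank C_0 − rank ∂_1 = 4 − 3 = 1, and the invariant factors of ∂_1 are all 1, so H_0 = Z.

(K is a triangulation of the circle S^1.)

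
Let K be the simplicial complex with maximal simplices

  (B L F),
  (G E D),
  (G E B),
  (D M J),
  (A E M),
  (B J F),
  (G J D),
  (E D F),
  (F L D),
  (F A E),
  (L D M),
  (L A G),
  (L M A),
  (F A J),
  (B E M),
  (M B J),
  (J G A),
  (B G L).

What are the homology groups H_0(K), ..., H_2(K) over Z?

Fix the vertex order A < B < D < E < F < G < J < L < M and write every simplex with vertices in increasing order. Then dim K = 2 and the simplices of K are:

  0-simplices (9): A, B, D, E, F, G, J, L, M
  1-simplices (27): AE, AF, AG, AJ, AL, AM, BE, BF, BG, BJ, BL, BM, DE, DF, DG, DJ, DL, DM, EF, EG, EM, FJ, FL, GJ, GL, JM, LM
  2-simplices (18): AEF, AEM, AFJ, AGJ, AGL, ALM, BEG, BEM, BFJ, BFL, BGL, BJM, DEF, DEG, DFL, DGJ, DJM, DLM

so the chain groups are C_0 ≅ Z^9, C_1 ≅ Z^27, C_2 ≅ Z^18.

Boundary ∂_1: C_1 → C_0 maps an edge to its endpoints' difference, ∂[p,q] = q − p.
The 9×27 boundary matrix has rank 8 and Smith normal form diag(1,1,1,1,1,1,1,1).

∂_2: C_2 → C_1 maps a triangle to the signed sum of its edges. For instance
  ∂DLM = LM − DM + DL,
  ∂BGL = GL − BL + BG.
This gives a 27×18 integer matrix of rank 17; reducing to Smith normal form yields diagonal entries (1,1,1,1,1,1,1,1,1,1,1,1,1,1,1,1,1).

Reading off H_k = ker ∂_k / im ∂_{k+1}:

  H_0: rank C_0 − rank ∂_1 = 9 − 8 = 1, and the invariant factors of ∂_1 are all 1, so H_0 ≅ Z.
  H_1: rank ker ∂_1 − rank ∂_2 = (27 − 8) − 17 = 2, and the invariant factors of ∂_2 are all 1, so H_1 ≅ Z^2.
  H_2: rank ker ∂_2 − rank ∂_3 = (18 − 17) − 0 = 1, and there is no ∂_3, so H_2 ≅ Z.

As a check, the Euler characteristic is 9 − 27 + 18 = 0, which agrees with 1 − 2 + 1 = 0.

H_0 = Z,  H_1 = Z^2,  H_2 = Z.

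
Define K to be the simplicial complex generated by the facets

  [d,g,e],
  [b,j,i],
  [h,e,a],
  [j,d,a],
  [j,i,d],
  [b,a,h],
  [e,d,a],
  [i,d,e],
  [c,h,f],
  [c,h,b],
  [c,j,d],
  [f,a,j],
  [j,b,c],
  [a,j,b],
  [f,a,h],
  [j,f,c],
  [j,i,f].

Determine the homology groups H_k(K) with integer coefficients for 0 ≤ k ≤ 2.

H_0 = Z,  H_1 = 0,  H_2 = Z.

Take the total order a < b < c < d < e < f < g < h < i < j on the vertex set. Then K (dimension 2) consists of the simplices:

  0-simplices (10): a, b, c, d, e, f, g, h, i, j
  1-simplices (25): ab, ad, ae, af, ah, aj, bc, bh, bi, bj, cd, cf, ch, cj, de, dg, di, dj, eg, eh, ei, fh, fi, fj, ij
  2-simplices (17): abh, abj, ade, adj, aeh, afh, afj, bch, bcj, bij, cdj, cfh, cfj, deg, dei, dij, fij

Hence C_0 ≅ Z^10, C_1 ≅ Z^25, C_2 ≅ Z^17.

Boundary ∂_1: C_1 → C_0 maps an edge to its endpoints' difference, ∂[p,q] = q − p. For instance
  ∂ab = b − a.
This gives a 10×25 integer matrix of rank 9; reducing to Smith normal form yields diagonal entries (1,1,1,1,1,1,1,1,1).

∂_2: C_2 → C_1 acts by ∂[p,q,r] = [q,r] − [p,r] + [p,q]. For instance
  ∂afh = fh − ah + af,
  ∂adj = dj − aj + ad.
The 25×17 boundary matrix has rank 16 and Smith normal form diag(1,1,1,1,1,1,1,1,1,1,1,1,1,1,1,1).

From H_k ≅ ker(∂_k) / im(∂_{k+1}) we obtain:

  H_0: rank C_0 − rank ∂_1 = 10 − 9 = 1, and the invariant factors of ∂_1 are all 1, so H_0 ≅ Z.
  H_1: rank ker ∂_1 − rank ∂_2 = (25 − 9) − 16 = 0, and the invariant factors of ∂_2 are all 1, so H_1 ≅ 0.
  H_2: rank ker ∂_2 − rank ∂_3 = (17 − 16) − 0 = 1, and there is no ∂_3, so H_2 ≅ Z.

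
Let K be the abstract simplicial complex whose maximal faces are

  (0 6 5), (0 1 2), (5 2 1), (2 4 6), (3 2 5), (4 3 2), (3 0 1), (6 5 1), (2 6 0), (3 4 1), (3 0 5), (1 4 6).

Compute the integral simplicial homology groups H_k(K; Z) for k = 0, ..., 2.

We work with the vertex ordering 0 < 1 < 2 < 3 < 4 < 5 < 6. The simplices of K, each written with vertices in increasing order, are:

  0-simplices (7): [0], [1], [2], [3], [4], [5], [6]
  1-simplices (18): [0,1], [0,2], [0,3], [0,5], [0,6], [1,2], [1,3], [1,4], [1,5], [1,6], [2,3], [2,4], [2,5], [2,6], [3,4], [3,5], [4,6], [5,6]
  2-simplices (12): [0,1,2], [0,1,3], [0,2,6], [0,3,5], [0,5,6], [1,2,5], [1,3,4], [1,4,6], [1,5,6], [2,3,4], [2,3,5], [2,4,6]

giving chain groups C_0 ≅ Z^7, C_1 ≅ Z^18, C_2 ≅ Z^12.

The boundary map ∂_1: C_1 → C_0 sends each edge [p,q] (with p < q) to q − p. For instance
  ∂[1,6] = [6] − [1].
As a 7×18 matrix over Z this has rank 6, with invariant factors (1,1,1,1,1,1).

Boundary ∂_2: C_2 → C_1 sends each 2-simplex [p,q,r] to [q,r] − [p,r] + [p,q]. For instance
  ∂[0,3,5] = [3,5] − [0,5] + [0,3],
  ∂[1,4,6] = [4,6] − [1,6] + [1,4].
This gives a 18×12 integer matrix of rank 12; reducing to Smith normal form yields diagonal entries (1,1,1,1,1,1,1,1,1,1,1,2).

From H_k ≅ ker(∂_k) / im(∂_{k+1}) we obtain:

  H_0: rank C_0 − rank ∂_1 = 7 − 6 = 1, and the invariant factors of ∂_1 are all 1, so H_0 ≅ Z.
  H_1: rank ker ∂_1 − rank ∂_2 = (18 − 6) − 12 = 0, and ∂_2 has invariant factor 2 > 1, so H_1 ≅ Z/2.
  H_2: rank ker ∂_2 − rank ∂_3 = (12 − 12) − 0 = 0, and there is no ∂_3, so H_2 ≅ 0.

H_0 = Z,  H_1 = Z/2,  H_2 = 0.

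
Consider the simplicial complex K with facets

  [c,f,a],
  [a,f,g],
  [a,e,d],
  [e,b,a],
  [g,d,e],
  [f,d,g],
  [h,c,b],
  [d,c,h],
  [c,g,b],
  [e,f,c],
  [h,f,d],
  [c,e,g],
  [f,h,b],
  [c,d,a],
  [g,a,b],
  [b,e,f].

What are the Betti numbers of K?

b_0 = 1, b_1 = 2, b_2 = 1.

K has 8 vertices, 24 edges, 16 triangles.
rank ∂_0 = 0, rank ∂_1 = 7 ⇒ b_0 = 8 − 0 − 7 = 1; all invariant factors of ∂_1 are 1 so no torsion. So H_0 ≅ Z.
rank ∂_1 = 7, rank ∂_2 = 15 ⇒ b_1 = 24 − 7 − 15 = 2; all invariant factors of ∂_2 are 1 so no torsion. So H_1 ≅ Z^2.
rank ∂_2 = 15, rank ∂_3 = 0 ⇒ b_2 = 16 − 15 − 0 = 1. So H_2 ≅ Z.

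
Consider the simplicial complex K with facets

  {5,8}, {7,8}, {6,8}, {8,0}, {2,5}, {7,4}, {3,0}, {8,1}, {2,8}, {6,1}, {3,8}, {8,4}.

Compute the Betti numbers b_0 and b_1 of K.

Order the vertices as 0 < 1 < 2 < 3 < 4 < 5 < 6 < 7 < 8. Listing each simplex with vertices in this order, K has dimension 1 with simplices:

  0-simplices (9): [0], [1], [2], [3], [4], [5], [6], [7], [8]
  1-simplices (12): [0,3], [0,8], [1,6], [1,8], [2,5], [2,8], [3,8], [4,7], [4,8], [5,8], [6,8], [7,8]

so the chain groups are C_0 ≅ Z^9, C_1 ≅ Z^12.

The boundary map ∂_1: C_1 → C_0 maps an edge to its endpoints' difference, ∂[p,q] = q − p. For instance
  ∂[2,5] = [5] − [2].
The 9×12 boundary matrix has rank 8 and Smith normal form diag(1,1,1,1,1,1,1,1).

Now H_k = ker ∂_k / im ∂_{k+1}, so:

  H_0: rank C_0 − rank ∂_1 = 9 − 8 = 1, and the invariant factors of ∂_1 are all 1, so H_0 ≅ Z.
  H_1: rank ker ∂_1 − rank ∂_2 = (12 − 8) − 0 = 4, and there is no ∂_2, so H_1 ≅ Z^4.

(K is a triangulation of a wedge of 4 circles.)

Hence the Betti numbers are b_0 = 1, b_1 = 4.

b_0 = 1, b_1 = 4.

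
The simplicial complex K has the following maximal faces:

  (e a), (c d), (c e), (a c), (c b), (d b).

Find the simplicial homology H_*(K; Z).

Order the vertices as a < b < c < d < e. Listing each simplex with vertices in this order, K has dimension 1 with simplices:

  0-simplices (5): a, b, c, d, e
  1-simplices (6): ac, ae, bc, bd, cd, ce

Hence C_0 ≅ Z^5, C_1 ≅ Z^6.

∂_1: C_1 → C_0 is given by ∂[p,q] = [q] − [p].
The 5×6 boundary matrix has rank 4 and Smith normal form diag(1,1,1,1).

Now H_k = ker ∂_k / im ∂_{k+1}, so:

  H_0: rank C_0 − rank ∂_1 = 5 − 4 = 1, and the invariant factors of ∂_1 are all 1, so H_0 = Z.
  H_1: rank ker ∂_1 − rank ∂_2 = (6 − 4) − 0 = 2, and there is no ∂_2, so H_1 = Z^2.

As a check, the Euler characteristic is 5 − 6 = -1, which agrees with 1 − 2 = -1.

H_0 ≅ Z,  H_1 ≅ Z^2.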